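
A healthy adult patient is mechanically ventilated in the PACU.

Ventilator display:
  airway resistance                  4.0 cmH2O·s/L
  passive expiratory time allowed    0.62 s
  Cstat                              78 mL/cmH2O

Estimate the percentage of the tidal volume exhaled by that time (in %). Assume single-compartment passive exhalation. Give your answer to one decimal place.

86.3

τ = R × C = 4.0 × 78 mL/cmH2O = 4.0 × 0.078 L/cmH2O = 0.312 s.
Passive exhalation: V(t)/V₀ = e^(−t/τ) = e^(−0.62/0.312) = 0.1371.
Fraction exhaled = 1 − 0.1371 = 0.8629 → 86.29%.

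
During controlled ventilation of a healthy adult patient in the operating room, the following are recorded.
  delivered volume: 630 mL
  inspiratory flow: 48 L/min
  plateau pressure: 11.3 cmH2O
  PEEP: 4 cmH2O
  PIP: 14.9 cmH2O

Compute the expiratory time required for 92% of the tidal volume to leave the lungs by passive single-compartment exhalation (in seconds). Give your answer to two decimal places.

Flow: 48 L/min ÷ 60 = 0.8 L/s.
R = (PIP − Pplat)/V̇ = (14.9 − 11.3) / 0.8 = 3.6/0.8 = 4.5 cmH2O·s/L.
C = Vt/(Pplat − PEEP) = 630.0 / (11.3 − 4) = 630.0/7.3 = 86.301 mL/cmH2O.
τ = R × C = 4.5 × 0.0863 L/cmH2O = 0.3884 s.
t = −τ·ln(1 − 0.92) = −0.3884·ln(0.08) = 0.981 s.

0.98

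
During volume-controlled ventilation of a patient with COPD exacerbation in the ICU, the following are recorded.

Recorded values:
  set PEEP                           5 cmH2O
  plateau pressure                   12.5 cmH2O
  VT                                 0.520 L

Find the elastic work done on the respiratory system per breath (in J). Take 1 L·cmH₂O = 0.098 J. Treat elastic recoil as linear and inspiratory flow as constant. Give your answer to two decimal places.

0.19

Elastic work ≈ ½ × (Pplat − PEEP) × Vt = 0.5 × (12.5 − 5) × 0.520 L = 0.5 × 7.5 × 0.520 = 1.95 L·cmH2O.
× 0.098 J/(L·cmH2O) → 0.1911 J.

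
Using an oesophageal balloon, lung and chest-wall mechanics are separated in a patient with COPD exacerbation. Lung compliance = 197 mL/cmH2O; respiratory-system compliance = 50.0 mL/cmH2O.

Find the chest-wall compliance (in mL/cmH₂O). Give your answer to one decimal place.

1/Ccw = 1/Crs − 1/CL.
1/Ccw = 1/50.0 − 1/197 = 0.01492.
Ccw = 67.024 mL/cmH2O.

67.0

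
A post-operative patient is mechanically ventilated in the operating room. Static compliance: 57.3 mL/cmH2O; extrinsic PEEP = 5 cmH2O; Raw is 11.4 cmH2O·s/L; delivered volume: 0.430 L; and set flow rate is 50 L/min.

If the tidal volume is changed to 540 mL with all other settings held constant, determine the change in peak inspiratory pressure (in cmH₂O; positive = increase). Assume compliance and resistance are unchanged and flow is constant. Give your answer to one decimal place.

PIP = Vt/C + R·V̇ + PEEP (constant-flow equation of motion).
Only the elastic term changes: ΔPIP = ΔVt / C = (540 − 430) / 57.3 = 1.92 cmH2O.

1.9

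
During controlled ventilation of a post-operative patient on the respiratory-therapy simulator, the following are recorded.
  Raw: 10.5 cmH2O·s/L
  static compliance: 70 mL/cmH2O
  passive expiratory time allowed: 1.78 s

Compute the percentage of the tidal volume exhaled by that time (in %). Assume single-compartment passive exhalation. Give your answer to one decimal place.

91.1

τ = R × C = 10.5 × 70 mL/cmH2O = 10.5 × 0.070 L/cmH2O = 0.735 s.
Passive exhalation: V(t)/V₀ = e^(−t/τ) = e^(−1.78/0.735) = 0.08876.
Fraction exhaled = 1 − 0.08876 = 0.9112 → 91.12%.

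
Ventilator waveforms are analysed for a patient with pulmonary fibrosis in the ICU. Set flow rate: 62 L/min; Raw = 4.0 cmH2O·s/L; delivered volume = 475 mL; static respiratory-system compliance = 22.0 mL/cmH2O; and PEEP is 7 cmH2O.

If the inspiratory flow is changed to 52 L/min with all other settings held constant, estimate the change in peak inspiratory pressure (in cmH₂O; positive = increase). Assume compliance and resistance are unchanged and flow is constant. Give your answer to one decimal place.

-0.7

Flow: 62 L/min ÷ 60 = 1.0333 L/s.
New flow: 52 L/min ÷ 60 = 0.8667 L/s.
PIP = Vt/C + R·V̇ + PEEP (constant-flow equation of motion).
Only the resistive term changes: ΔPIP = R × ΔV̇ = 4.0 × (0.8667 − 1.0333) = 4.0 × -0.1666 = -0.6664 cmH2O.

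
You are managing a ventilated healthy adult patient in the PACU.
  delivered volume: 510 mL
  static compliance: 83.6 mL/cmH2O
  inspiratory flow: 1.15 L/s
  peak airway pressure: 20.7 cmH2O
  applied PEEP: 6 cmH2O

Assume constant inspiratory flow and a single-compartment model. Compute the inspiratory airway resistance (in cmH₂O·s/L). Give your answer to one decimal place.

7.5

Equation of motion (constant flow): PIP = Vt/C + R·V̇ + PEEP.
R·V̇ = PIP − Vt/C − PEEP = 20.7 − 510/83.6 − 6 = 20.7 − 6.1 − 6 = 8.6 cmH2O.
R = 8.6 / 1.15 = 7.478 cmH2O·s/L.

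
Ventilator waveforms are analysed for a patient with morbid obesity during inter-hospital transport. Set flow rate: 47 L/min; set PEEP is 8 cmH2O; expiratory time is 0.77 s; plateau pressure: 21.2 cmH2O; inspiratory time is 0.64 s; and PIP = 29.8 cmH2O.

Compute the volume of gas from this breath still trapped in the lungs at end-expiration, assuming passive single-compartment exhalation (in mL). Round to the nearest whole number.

79

Flow: 47 L/min ÷ 60 = 0.7833 L/s.
Vt = flow × Ti = 0.7833 L/s × 0.64 s × 1000 mL/L = 501.31 mL.
R = (PIP − Pplat)/V̇ = (29.8 − 21.2) / 0.7833 = 8.6/0.7833 = 10.979 cmH2O·s/L.
C = Vt/(Pplat − PEEP) = 501.31 / (21.2 − 8) = 501.31/13.2 = 37.978 mL/cmH2O.
τ = R × C = 10.979 × 0.03798 L/cmH2O = 0.417 s.
Fraction remaining = e^(−Te/τ) = e^(−0.77/0.417) = 0.1578.
Trapped volume = 501.31 × 0.1578 = 79.107 mL.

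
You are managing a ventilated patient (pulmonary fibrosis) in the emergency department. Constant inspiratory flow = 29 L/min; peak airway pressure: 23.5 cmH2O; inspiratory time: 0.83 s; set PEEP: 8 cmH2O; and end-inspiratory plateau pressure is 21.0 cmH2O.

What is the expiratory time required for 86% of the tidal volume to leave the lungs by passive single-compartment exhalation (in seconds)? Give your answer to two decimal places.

Flow: 29 L/min ÷ 60 = 0.4833 L/s.
Vt = flow × Ti = 0.4833 L/s × 0.83 s × 1000 mL/L = 401.14 mL.
R = (PIP − Pplat)/V̇ = (23.5 − 21.0) / 0.4833 = 2.5/0.4833 = 5.173 cmH2O·s/L.
C = Vt/(Pplat − PEEP) = 401.14 / (21.0 − 8) = 401.14/13.0 = 30.857 mL/cmH2O.
τ = R × C = 5.173 × 0.03086 L/cmH2O = 0.1596 s.
t = −τ·ln(1 − 0.86) = −0.1596·ln(0.14) = 0.3138 s.

0.31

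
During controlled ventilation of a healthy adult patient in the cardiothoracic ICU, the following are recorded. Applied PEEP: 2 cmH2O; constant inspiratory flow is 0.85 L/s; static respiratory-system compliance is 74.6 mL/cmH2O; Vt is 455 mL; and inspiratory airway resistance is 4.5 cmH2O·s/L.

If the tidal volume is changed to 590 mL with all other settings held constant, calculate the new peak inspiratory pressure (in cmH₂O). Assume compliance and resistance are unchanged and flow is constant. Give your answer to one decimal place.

PIP = Vt/C + R·V̇ + PEEP (constant-flow equation of motion).
Only the elastic term changes: ΔPIP = ΔVt / C = (590 − 455) / 74.6 = 1.81 cmH2O.
Original PIP = 455/74.6 + 4.5×0.85 + 2 = 11.924 cmH2O; new PIP = 11.924 + (1.81) = 13.734 cmH2O.

13.7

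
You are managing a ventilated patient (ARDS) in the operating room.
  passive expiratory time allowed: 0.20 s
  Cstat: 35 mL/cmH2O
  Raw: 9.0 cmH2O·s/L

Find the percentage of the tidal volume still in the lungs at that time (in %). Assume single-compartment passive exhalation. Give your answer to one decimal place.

53.0

τ = R × C = 9.0 × 35 mL/cmH2O = 9.0 × 0.035 L/cmH2O = 0.315 s.
Passive exhalation: V(t)/V₀ = e^(−t/τ) = e^(−0.20/0.315) = 0.53.
Fraction remaining = 0.53 → 53.0%.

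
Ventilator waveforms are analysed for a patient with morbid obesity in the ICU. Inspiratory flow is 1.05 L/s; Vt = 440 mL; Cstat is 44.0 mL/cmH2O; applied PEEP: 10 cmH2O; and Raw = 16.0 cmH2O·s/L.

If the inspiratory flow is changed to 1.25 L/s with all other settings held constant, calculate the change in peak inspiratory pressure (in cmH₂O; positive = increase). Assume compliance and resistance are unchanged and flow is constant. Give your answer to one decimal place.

3.2

PIP = Vt/C + R·V̇ + PEEP (constant-flow equation of motion).
Only the resistive term changes: ΔPIP = R × ΔV̇ = 16.0 × (1.25 − 1.05) = 16.0 × 0.2 = 3.2 cmH2O.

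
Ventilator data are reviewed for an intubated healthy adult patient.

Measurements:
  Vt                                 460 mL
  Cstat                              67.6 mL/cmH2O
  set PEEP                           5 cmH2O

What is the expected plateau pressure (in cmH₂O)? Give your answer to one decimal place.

11.8

Pplat = PEEP + Vt / Cstat = 5 + 460 / 67.6 = 5 + 6.805 = 11.805 cmH2O.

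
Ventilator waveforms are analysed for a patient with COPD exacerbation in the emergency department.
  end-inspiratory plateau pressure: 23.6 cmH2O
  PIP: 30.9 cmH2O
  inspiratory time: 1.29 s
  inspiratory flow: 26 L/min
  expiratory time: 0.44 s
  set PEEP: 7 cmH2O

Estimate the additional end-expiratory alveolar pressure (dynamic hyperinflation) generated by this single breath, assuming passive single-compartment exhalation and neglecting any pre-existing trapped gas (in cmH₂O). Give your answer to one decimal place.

7.6

Flow: 26 L/min ÷ 60 = 0.4333 L/s.
Vt = flow × Ti = 0.4333 L/s × 1.29 s × 1000 mL/L = 558.96 mL.
R = (PIP − Pplat)/V̇ = (30.9 − 23.6) / 0.4333 = 7.3/0.4333 = 16.847 cmH2O·s/L.
C = Vt/(Pplat − PEEP) = 558.96 / (23.6 − 7) = 558.96/16.6 = 33.672 mL/cmH2O.
τ = R × C = 16.847 × 0.03367 L/cmH2O = 0.5672 s.
Fraction remaining = e^(−Te/τ) = e^(−0.44/0.5672) = 0.4604; trapped volume = 558.96 × 0.4604 = 257.35 mL.
Additional alveolar pressure from trapping ≈ V_trapped / C = 257.35 / 33.672 = 7.643 cmH2O.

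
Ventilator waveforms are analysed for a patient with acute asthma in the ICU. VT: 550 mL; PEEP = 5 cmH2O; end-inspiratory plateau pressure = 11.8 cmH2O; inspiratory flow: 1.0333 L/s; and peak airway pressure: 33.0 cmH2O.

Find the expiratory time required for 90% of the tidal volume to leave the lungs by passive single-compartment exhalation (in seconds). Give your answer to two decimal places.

R = (PIP − Pplat)/V̇ = (33.0 − 11.8) / 1.0333 = 21.2/1.0333 = 20.517 cmH2O·s/L.
C = Vt/(Pplat − PEEP) = 550.0 / (11.8 − 5) = 550.0/6.8 = 80.882 mL/cmH2O.
τ = R × C = 20.517 × 0.08088 L/cmH2O = 1.659 s.
t = −τ·ln(1 − 0.90) = −1.659·ln(0.1) = 3.82 s.

3.82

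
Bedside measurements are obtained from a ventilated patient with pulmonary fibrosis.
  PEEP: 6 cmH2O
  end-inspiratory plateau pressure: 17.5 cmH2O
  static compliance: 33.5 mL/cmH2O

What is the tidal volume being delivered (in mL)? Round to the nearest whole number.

Vt = Cstat × (Pplat − PEEP) = 33.5 × (17.5 − 6) = 33.5 × 11.5 = 385.25 mL.

385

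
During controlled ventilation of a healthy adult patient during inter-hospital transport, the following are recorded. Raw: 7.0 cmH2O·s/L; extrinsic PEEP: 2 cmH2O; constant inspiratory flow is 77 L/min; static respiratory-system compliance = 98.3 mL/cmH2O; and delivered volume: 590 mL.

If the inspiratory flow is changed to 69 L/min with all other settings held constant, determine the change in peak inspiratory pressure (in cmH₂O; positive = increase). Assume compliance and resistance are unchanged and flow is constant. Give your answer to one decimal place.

Flow: 77 L/min ÷ 60 = 1.2833 L/s.
New flow: 69 L/min ÷ 60 = 1.15 L/s.
PIP = Vt/C + R·V̇ + PEEP (constant-flow equation of motion).
Only the resistive term changes: ΔPIP = R × ΔV̇ = 7.0 × (1.15 − 1.2833) = 7.0 × -0.1333 = -0.9331 cmH2O.

-0.9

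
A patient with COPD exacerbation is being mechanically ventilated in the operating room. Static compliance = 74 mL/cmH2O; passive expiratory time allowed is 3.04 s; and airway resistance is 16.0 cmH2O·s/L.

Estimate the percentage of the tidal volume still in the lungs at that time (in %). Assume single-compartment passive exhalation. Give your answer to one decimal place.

7.7

τ = R × C = 16.0 × 74 mL/cmH2O = 16.0 × 0.074 L/cmH2O = 1.184 s.
Passive exhalation: V(t)/V₀ = e^(−t/τ) = e^(−3.04/1.184) = 0.07672.
Fraction remaining = 0.07672 → 7.672%.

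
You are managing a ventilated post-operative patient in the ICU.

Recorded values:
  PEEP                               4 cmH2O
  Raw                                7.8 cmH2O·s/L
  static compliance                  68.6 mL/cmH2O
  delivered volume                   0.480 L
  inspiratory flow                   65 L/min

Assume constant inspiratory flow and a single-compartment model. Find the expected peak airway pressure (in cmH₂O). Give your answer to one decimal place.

Flow: 65 L/min ÷ 60 = 1.0833 L/s.
Equation of motion (constant flow): PIP = Vt/C + R·V̇ + PEEP.
PIP = 480/68.6 + 7.8×1.0833 + 4 = 6.997 + 8.45 + 4 = 19.447 cmH2O.

19.4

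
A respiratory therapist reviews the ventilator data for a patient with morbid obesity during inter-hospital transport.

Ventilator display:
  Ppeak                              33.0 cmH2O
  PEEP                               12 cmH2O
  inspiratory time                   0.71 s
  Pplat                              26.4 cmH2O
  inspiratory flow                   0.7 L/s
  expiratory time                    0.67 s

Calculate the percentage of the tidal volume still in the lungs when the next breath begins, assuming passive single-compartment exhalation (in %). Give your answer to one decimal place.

Vt = flow × Ti = 0.7 L/s × 0.71 s × 1000 mL/L = 497.0 mL.
R = (PIP − Pplat)/V̇ = (33.0 − 26.4) / 0.7 = 6.6/0.7 = 9.429 cmH2O·s/L.
C = Vt/(Pplat − PEEP) = 497.0 / (26.4 − 12) = 497.0/14.4 = 34.514 mL/cmH2O.
τ = R × C = 9.429 × 0.03451 L/cmH2O = 0.3254 s.
Fraction remaining at end-expiration = e^(−Te/τ) = e^(−0.67/0.3254) = 0.1276 → 12.76%.

12.8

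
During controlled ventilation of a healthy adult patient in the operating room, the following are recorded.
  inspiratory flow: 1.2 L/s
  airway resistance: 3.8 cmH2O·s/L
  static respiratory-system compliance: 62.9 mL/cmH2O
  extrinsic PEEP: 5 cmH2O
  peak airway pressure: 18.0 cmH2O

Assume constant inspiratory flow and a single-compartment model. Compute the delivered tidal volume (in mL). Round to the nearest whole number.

531

Equation of motion (constant flow): PIP = Vt/C + R·V̇ + PEEP.
Vt/C = PIP − R·V̇ − PEEP = 18.0 − 4.56 − 5 = 8.44 cmH2O.
Vt = C × 8.44 = 62.9 × 8.44 = 530.88 mL.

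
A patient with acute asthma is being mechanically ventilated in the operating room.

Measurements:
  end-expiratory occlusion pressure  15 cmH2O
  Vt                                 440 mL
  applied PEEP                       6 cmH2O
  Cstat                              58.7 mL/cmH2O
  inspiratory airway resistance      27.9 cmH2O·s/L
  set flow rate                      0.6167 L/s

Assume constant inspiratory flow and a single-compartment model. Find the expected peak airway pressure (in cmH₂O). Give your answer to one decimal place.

39.7

Total PEEP = 15 cmH2O (set 6 + intrinsic 9); this is the baseline alveolar pressure.
Equation of motion (constant flow): PIP = Vt/C + R·V̇ + PEEP.
PIP = 440/58.7 + 27.9×0.6167 + 15 = 7.496 + 17.206 + 15 = 39.702 cmH2O.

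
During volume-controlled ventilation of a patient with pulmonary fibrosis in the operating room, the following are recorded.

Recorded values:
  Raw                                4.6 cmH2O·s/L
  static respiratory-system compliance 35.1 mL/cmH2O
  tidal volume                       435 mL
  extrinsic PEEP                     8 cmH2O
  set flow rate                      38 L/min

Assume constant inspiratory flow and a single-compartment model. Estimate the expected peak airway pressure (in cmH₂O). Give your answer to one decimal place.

23.3

Flow: 38 L/min ÷ 60 = 0.6333 L/s.
Equation of motion (constant flow): PIP = Vt/C + R·V̇ + PEEP.
PIP = 435/35.1 + 4.6×0.6333 + 8 = 12.393 + 2.913 + 8 = 23.306 cmH2O.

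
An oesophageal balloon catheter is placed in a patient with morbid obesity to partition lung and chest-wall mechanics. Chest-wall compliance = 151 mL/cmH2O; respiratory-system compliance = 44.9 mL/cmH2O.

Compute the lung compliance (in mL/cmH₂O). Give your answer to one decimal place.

1/CL = 1/Crs − 1/Ccw.
1/CL = 1/44.9 − 1/151 = 0.01565.
CL = 63.898 mL/cmH2O.

63.9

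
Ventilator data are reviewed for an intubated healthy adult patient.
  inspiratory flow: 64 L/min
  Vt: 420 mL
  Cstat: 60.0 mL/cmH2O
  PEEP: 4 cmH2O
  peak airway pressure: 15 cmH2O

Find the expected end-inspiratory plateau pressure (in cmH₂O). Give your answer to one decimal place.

Pplat = PEEP + Vt / Cstat = 4 + 420 / 60.0 = 4 + 7.0 = 11.0 cmH2O.

11.0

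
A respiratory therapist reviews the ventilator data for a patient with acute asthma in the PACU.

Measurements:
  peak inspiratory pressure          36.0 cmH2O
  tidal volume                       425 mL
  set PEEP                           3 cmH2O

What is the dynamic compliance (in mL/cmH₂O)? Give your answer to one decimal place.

12.9

Dynamic compliance = Vt / (PIP − PEEP) = 425 / (36.0 − 3) = 425 / 33.0 = 12.879 mL/cmH2O.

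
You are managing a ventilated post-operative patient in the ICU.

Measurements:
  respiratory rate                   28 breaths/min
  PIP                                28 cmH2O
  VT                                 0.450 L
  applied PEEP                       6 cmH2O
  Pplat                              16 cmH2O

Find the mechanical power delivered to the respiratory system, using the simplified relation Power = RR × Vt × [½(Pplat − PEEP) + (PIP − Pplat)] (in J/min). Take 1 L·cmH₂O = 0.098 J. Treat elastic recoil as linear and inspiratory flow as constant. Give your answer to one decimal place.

Per-breath work = Vt × [½(Pplat−PEEP) + (PIP−Pplat)] = 0.450 × [0.5×10.0 + 12.0] = 0.450 × 17.0 = 7.65 L·cmH2O.
Power = 28 × 7.65 = 214.2 L·cmH2O/min.
× 0.098 J/(L·cmH2O) → 20.992 J/min.

21.0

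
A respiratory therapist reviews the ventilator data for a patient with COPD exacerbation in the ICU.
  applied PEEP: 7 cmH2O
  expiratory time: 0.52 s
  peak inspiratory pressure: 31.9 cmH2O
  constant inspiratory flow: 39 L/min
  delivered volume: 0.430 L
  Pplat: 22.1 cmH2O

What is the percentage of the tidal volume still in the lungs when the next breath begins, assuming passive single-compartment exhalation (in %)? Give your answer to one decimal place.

29.8

Flow: 39 L/min ÷ 60 = 0.65 L/s.
R = (PIP − Pplat)/V̇ = (31.9 − 22.1) / 0.65 = 9.8/0.65 = 15.077 cmH2O·s/L.
C = Vt/(Pplat − PEEP) = 430.0 / (22.1 − 7) = 430.0/15.1 = 28.477 mL/cmH2O.
τ = R × C = 15.077 × 0.02848 L/cmH2O = 0.4294 s.
Fraction remaining at end-expiration = e^(−Te/τ) = e^(−0.52/0.4294) = 0.2979 → 29.79%.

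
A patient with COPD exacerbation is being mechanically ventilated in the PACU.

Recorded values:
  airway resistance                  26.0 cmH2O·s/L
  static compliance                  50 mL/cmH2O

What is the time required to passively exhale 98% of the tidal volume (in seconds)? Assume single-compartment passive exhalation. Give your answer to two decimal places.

5.09

τ = R × C = 26.0 × 50 mL/cmH2O = 26.0 × 0.050 L/cmH2O = 1.3 s.
Exhaled fraction f = 1 − e^(−t/τ) → t = −τ·ln(1 − f) = −1.3·ln(0.02) = 5.086 s.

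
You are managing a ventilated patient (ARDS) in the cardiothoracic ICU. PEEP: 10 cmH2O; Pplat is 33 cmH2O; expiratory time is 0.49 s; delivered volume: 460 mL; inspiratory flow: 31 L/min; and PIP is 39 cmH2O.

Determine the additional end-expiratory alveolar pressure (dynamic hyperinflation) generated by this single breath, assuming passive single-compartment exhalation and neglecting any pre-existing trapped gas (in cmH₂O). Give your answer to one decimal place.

Flow: 31 L/min ÷ 60 = 0.5167 L/s.
R = (PIP − Pplat)/V̇ = (39 − 33) / 0.5167 = 6.0/0.5167 = 11.612 cmH2O·s/L.
C = Vt/(Pplat − PEEP) = 460.0 / (33 − 10) = 460.0/23.0 = 20.0 mL/cmH2O.
τ = R × C = 11.612 × 0.02 L/cmH2O = 0.2322 s.
Fraction remaining = e^(−Te/τ) = e^(−0.49/0.2322) = 0.1212; trapped volume = 460.0 × 0.1212 = 55.752 mL.
Additional alveolar pressure from trapping ≈ V_trapped / C = 55.752 / 20.0 = 2.788 cmH2O.

2.8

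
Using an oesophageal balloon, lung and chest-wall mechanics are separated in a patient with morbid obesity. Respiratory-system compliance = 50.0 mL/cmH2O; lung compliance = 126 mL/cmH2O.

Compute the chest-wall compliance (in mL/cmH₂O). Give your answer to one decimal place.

1/Ccw = 1/Crs − 1/CL.
1/Ccw = 1/50.0 − 1/126 = 0.01206.
Ccw = 82.919 mL/cmH2O.

82.9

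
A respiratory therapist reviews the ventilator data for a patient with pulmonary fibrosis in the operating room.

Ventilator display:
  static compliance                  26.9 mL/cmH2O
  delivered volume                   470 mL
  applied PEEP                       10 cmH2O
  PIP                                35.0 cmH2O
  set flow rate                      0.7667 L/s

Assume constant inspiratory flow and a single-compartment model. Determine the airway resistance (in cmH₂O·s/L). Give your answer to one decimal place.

9.8

Equation of motion (constant flow): PIP = Vt/C + R·V̇ + PEEP.
R·V̇ = PIP − Vt/C − PEEP = 35.0 − 470/26.9 − 10 = 35.0 − 17.472 − 10 = 7.528 cmH2O.
R = 7.528 / 0.7667 = 9.819 cmH2O·s/L.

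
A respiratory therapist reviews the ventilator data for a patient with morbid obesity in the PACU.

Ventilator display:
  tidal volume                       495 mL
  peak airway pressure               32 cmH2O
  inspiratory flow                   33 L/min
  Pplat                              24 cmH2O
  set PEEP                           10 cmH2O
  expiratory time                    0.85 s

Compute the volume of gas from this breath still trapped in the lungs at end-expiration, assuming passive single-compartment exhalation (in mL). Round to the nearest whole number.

95

Flow: 33 L/min ÷ 60 = 0.55 L/s.
R = (PIP − Pplat)/V̇ = (32 − 24) / 0.55 = 8.0/0.55 = 14.545 cmH2O·s/L.
C = Vt/(Pplat − PEEP) = 495.0 / (24 − 10) = 495.0/14.0 = 35.357 mL/cmH2O.
τ = R × C = 14.545 × 0.03536 L/cmH2O = 0.5143 s.
Fraction remaining = e^(−Te/τ) = e^(−0.85/0.5143) = 0.1915.
Trapped volume = 495.0 × 0.1915 = 94.793 mL.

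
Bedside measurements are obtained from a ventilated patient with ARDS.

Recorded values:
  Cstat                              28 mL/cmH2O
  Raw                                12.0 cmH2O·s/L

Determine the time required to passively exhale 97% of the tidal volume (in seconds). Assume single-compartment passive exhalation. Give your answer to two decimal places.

τ = R × C = 12.0 × 28 mL/cmH2O = 12.0 × 0.028 L/cmH2O = 0.336 s.
Exhaled fraction f = 1 − e^(−t/τ) → t = −τ·ln(1 − f) = −0.336·ln(0.03) = 1.178 s.

1.18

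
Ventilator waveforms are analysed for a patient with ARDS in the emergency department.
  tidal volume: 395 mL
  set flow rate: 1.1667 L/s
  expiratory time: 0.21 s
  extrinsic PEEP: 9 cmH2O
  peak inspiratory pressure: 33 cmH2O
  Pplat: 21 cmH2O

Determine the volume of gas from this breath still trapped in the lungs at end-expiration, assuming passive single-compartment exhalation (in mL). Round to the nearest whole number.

212

R = (PIP − Pplat)/V̇ = (33 − 21) / 1.1667 = 12.0/1.1667 = 10.285 cmH2O·s/L.
C = Vt/(Pplat − PEEP) = 395.0 / (21 − 9) = 395.0/12.0 = 32.917 mL/cmH2O.
τ = R × C = 10.285 × 0.03292 L/cmH2O = 0.3386 s.
Fraction remaining = e^(−Te/τ) = e^(−0.21/0.3386) = 0.5378.
Trapped volume = 395.0 × 0.5378 = 212.43 mL.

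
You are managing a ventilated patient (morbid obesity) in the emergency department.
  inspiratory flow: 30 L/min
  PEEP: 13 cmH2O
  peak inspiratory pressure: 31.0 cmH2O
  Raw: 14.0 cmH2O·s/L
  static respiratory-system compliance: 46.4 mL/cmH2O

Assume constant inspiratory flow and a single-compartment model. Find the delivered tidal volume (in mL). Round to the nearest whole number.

510

Flow: 30 L/min ÷ 60 = 0.5 L/s.
Equation of motion (constant flow): PIP = Vt/C + R·V̇ + PEEP.
Vt/C = PIP − R·V̇ − PEEP = 31.0 − 7.0 − 13 = 11.0 cmH2O.
Vt = C × 11.0 = 46.4 × 11.0 = 510.4 mL.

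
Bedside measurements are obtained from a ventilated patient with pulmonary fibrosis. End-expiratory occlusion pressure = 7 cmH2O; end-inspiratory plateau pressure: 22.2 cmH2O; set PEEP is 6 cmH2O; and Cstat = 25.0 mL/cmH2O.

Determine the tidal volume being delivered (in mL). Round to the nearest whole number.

380

End-expiratory occlusion gives total PEEP = 7 cmH2O (intrinsic PEEP = 7 − 6 = 1). Use total PEEP for the elastic gradient.
Vt = Cstat × (Pplat − PEEPtotal) = 25.0 × (22.2 − 7) = 25.0 × 15.2 = 380.0 mL.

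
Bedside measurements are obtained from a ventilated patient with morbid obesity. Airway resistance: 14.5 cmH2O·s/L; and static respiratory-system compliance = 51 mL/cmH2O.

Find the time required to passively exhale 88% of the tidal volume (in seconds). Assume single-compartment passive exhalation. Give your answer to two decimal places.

τ = R × C = 14.5 × 51 mL/cmH2O = 14.5 × 0.051 L/cmH2O = 0.7395 s.
Exhaled fraction f = 1 − e^(−t/τ) → t = −τ·ln(1 − f) = −0.7395·ln(0.12) = 1.568 s.

1.57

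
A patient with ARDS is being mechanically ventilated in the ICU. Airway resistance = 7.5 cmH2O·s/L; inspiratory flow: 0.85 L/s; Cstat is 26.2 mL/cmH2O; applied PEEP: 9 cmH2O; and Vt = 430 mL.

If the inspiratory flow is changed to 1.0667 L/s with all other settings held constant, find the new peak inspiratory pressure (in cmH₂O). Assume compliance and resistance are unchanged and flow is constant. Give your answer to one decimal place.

PIP = Vt/C + R·V̇ + PEEP (constant-flow equation of motion).
Only the resistive term changes: ΔPIP = R × ΔV̇ = 7.5 × (1.0667 − 0.85) = 7.5 × 0.2167 = 1.625 cmH2O.
Original PIP = 430/26.2 + 7.5×0.85 + 9 = 31.787 cmH2O; new PIP = 31.787 + (1.625) = 33.412 cmH2O.

33.4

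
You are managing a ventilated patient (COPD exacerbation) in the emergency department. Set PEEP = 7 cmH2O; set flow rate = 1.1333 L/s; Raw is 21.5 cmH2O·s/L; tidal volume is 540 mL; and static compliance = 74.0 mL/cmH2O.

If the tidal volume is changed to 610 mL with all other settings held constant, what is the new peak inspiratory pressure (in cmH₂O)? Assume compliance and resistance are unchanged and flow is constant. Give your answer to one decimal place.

39.6

PIP = Vt/C + R·V̇ + PEEP (constant-flow equation of motion).
Only the elastic term changes: ΔPIP = ΔVt / C = (610 − 540) / 74.0 = 0.9459 cmH2O.
Original PIP = 540/74.0 + 21.5×1.1333 + 7 = 38.663 cmH2O; new PIP = 38.663 + (0.9459) = 39.609 cmH2O.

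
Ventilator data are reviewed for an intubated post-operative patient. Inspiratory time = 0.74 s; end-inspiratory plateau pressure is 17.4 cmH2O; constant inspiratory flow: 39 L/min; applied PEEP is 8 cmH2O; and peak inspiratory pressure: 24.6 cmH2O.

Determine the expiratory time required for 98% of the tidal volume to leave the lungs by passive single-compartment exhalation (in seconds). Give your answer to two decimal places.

Flow: 39 L/min ÷ 60 = 0.65 L/s.
Vt = flow × Ti = 0.65 L/s × 0.74 s × 1000 mL/L = 481.0 mL.
R = (PIP − Pplat)/V̇ = (24.6 − 17.4) / 0.65 = 7.2/0.65 = 11.077 cmH2O·s/L.
C = Vt/(Pplat − PEEP) = 481.0 / (17.4 − 8) = 481.0/9.4 = 51.17 mL/cmH2O.
τ = R × C = 11.077 × 0.05117 L/cmH2O = 0.5668 s.
t = −τ·ln(1 − 0.98) = −0.5668·ln(0.02) = 2.217 s.

2.22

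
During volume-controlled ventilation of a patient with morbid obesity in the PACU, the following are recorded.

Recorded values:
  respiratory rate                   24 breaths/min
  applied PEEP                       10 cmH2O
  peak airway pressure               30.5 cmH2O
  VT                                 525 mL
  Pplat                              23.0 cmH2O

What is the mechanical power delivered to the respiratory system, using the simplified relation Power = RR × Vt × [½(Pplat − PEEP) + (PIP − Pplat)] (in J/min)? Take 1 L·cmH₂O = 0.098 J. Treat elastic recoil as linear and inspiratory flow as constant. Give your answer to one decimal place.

17.3

Per-breath work = Vt × [½(Pplat−PEEP) + (PIP−Pplat)] = 0.525 × [0.5×13.0 + 7.5] = 0.525 × 14.0 = 7.35 L·cmH2O.
Power = 24 × 7.35 = 176.4 L·cmH2O/min.
× 0.098 J/(L·cmH2O) → 17.287 J/min.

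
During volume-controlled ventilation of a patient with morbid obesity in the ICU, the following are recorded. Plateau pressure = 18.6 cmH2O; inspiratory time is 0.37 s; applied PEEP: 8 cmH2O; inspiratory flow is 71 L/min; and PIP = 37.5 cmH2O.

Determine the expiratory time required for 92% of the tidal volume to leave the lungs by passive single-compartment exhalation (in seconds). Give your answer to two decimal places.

Flow: 71 L/min ÷ 60 = 1.1833 L/s.
Vt = flow × Ti = 1.1833 L/s × 0.37 s × 1000 mL/L = 437.82 mL.
R = (PIP − Pplat)/V̇ = (37.5 − 18.6) / 1.1833 = 18.9/1.1833 = 15.972 cmH2O·s/L.
C = Vt/(Pplat − PEEP) = 437.82 / (18.6 − 8) = 437.82/10.6 = 41.304 mL/cmH2O.
τ = R × C = 15.972 × 0.0413 L/cmH2O = 0.6596 s.
t = −τ·ln(1 − 0.92) = −0.6596·ln(0.08) = 1.666 s.

1.67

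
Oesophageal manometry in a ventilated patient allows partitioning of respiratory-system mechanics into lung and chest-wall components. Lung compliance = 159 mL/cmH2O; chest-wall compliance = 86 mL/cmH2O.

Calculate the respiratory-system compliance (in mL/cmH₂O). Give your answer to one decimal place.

Lung and chest wall are elastances in series: 1/Crs = 1/CL + 1/Ccw.
1/Crs = 1/159 + 1/86 = 0.01792.
Crs = 55.804 mL/cmH2O.

55.8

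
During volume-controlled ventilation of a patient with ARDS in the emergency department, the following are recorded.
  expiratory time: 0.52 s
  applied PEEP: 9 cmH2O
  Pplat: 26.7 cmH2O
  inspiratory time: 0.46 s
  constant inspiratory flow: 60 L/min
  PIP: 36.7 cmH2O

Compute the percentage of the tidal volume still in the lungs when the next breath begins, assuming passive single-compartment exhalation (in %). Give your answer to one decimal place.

13.5

Flow: 60 L/min ÷ 60 = 1 L/s.
Vt = flow × Ti = 1 L/s × 0.46 s × 1000 mL/L = 460.0 mL.
R = (PIP − Pplat)/V̇ = (36.7 − 26.7) / 1 = 10.0/1 = 10.0 cmH2O·s/L.
C = Vt/(Pplat − PEEP) = 460.0 / (26.7 − 9) = 460.0/17.7 = 25.989 mL/cmH2O.
τ = R × C = 10.0 × 0.02599 L/cmH2O = 0.2599 s.
Fraction remaining at end-expiration = e^(−Te/τ) = e^(−0.52/0.2599) = 0.1352 → 13.52%.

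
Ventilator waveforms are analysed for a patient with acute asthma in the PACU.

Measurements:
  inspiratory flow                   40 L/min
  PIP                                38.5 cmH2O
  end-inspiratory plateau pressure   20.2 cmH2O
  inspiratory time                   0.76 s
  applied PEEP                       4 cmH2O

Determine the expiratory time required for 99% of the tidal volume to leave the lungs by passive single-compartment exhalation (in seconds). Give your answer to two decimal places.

3.95

Flow: 40 L/min ÷ 60 = 0.6667 L/s.
Vt = flow × Ti = 0.6667 L/s × 0.76 s × 1000 mL/L = 506.69 mL.
R = (PIP − Pplat)/V̇ = (38.5 − 20.2) / 0.6667 = 18.3/0.6667 = 27.449 cmH2O·s/L.
C = Vt/(Pplat − PEEP) = 506.69 / (20.2 − 4) = 506.69/16.2 = 31.277 mL/cmH2O.
τ = R × C = 27.449 × 0.03128 L/cmH2O = 0.8586 s.
t = −τ·ln(1 − 0.99) = −0.8586·ln(0.01) = 3.954 s.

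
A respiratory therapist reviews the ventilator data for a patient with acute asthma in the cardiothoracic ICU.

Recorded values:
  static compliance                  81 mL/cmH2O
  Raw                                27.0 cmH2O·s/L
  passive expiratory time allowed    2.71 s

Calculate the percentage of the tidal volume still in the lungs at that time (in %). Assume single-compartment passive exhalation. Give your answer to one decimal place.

τ = R × C = 27.0 × 81 mL/cmH2O = 27.0 × 0.081 L/cmH2O = 2.187 s.
Passive exhalation: V(t)/V₀ = e^(−t/τ) = e^(−2.71/2.187) = 0.2896.
Fraction remaining = 0.2896 → 28.96%.

29.0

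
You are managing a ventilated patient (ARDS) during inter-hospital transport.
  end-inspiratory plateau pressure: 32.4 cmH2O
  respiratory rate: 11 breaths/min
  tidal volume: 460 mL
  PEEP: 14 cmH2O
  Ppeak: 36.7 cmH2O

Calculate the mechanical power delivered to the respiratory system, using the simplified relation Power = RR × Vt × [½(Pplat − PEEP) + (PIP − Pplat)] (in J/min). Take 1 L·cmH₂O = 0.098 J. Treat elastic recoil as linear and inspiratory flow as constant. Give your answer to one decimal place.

Per-breath work = Vt × [½(Pplat−PEEP) + (PIP−Pplat)] = 0.460 × [0.5×18.4 + 4.3] = 0.460 × 13.5 = 6.21 L·cmH2O.
Power = 11 × 6.21 = 68.31 L·cmH2O/min.
× 0.098 J/(L·cmH2O) → 6.694 J/min.

6.7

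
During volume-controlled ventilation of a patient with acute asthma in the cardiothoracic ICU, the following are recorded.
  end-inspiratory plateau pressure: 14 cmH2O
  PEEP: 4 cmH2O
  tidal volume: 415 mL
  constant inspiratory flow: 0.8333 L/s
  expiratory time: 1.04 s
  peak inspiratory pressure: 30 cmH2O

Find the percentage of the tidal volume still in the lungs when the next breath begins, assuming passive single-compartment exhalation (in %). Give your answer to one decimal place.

27.1

R = (PIP − Pplat)/V̇ = (30 − 14) / 0.8333 = 16.0/0.8333 = 19.201 cmH2O·s/L.
C = Vt/(Pplat − PEEP) = 415.0 / (14 − 4) = 415.0/10.0 = 41.5 mL/cmH2O.
τ = R × C = 19.201 × 0.0415 L/cmH2O = 0.7968 s.
Fraction remaining at end-expiration = e^(−Te/τ) = e^(−1.04/0.7968) = 0.2711 → 27.11%.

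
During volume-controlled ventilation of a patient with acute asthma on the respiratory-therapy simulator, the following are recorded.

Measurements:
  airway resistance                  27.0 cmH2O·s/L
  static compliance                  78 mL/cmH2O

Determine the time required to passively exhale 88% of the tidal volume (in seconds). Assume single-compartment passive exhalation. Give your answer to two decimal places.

4.47

τ = R × C = 27.0 × 78 mL/cmH2O = 27.0 × 0.078 L/cmH2O = 2.106 s.
Exhaled fraction f = 1 − e^(−t/τ) → t = −τ·ln(1 − f) = −2.106·ln(0.12) = 4.465 s.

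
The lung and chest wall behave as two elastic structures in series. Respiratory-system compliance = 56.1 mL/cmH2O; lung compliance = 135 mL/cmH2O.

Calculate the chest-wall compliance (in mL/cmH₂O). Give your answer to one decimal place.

1/Ccw = 1/Crs − 1/CL.
1/Ccw = 1/56.1 − 1/135 = 0.01042.
Ccw = 95.969 mL/cmH2O.

96.0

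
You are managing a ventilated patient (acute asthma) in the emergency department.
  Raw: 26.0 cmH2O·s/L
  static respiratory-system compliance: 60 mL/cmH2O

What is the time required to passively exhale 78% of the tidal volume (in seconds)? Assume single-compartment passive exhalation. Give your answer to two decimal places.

2.36

τ = R × C = 26.0 × 60 mL/cmH2O = 26.0 × 0.060 L/cmH2O = 1.56 s.
Exhaled fraction f = 1 − e^(−t/τ) → t = −τ·ln(1 − f) = −1.56·ln(0.22) = 2.362 s.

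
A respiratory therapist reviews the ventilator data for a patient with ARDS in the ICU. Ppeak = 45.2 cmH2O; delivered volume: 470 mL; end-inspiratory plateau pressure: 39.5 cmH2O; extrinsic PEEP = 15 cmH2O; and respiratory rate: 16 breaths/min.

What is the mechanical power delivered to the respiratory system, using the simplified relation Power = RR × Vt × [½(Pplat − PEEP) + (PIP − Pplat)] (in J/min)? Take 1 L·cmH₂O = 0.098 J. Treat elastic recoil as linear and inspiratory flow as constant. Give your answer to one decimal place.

13.2

Per-breath work = Vt × [½(Pplat−PEEP) + (PIP−Pplat)] = 0.470 × [0.5×24.5 + 5.7] = 0.470 × 17.95 = 8.437 L·cmH2O.
Power = 16 × 8.437 = 134.99 L·cmH2O/min.
× 0.098 J/(L·cmH2O) → 13.229 J/min.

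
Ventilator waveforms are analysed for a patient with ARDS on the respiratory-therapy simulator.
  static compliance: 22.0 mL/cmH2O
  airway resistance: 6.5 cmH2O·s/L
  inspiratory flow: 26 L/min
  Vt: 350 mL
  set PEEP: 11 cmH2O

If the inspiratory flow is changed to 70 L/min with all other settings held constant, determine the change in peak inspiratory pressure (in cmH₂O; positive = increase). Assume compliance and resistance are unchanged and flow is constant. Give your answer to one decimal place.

4.8

Flow: 26 L/min ÷ 60 = 0.4333 L/s.
New flow: 70 L/min ÷ 60 = 1.1667 L/s.
PIP = Vt/C + R·V̇ + PEEP (constant-flow equation of motion).
Only the resistive term changes: ΔPIP = R × ΔV̇ = 6.5 × (1.1667 − 0.4333) = 6.5 × 0.7334 = 4.767 cmH2O.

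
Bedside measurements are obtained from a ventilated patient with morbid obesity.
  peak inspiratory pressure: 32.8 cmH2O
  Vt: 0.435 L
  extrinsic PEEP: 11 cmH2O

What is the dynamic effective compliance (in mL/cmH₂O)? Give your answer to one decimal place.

20.0

Dynamic compliance = Vt / (PIP − PEEP) = 435 / (32.8 − 11) = 435 / 21.8 = 19.954 mL/cmH2O.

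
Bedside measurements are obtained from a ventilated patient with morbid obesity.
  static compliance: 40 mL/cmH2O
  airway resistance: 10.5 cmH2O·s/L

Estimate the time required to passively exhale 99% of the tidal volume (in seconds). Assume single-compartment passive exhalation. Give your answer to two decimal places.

1.93

τ = R × C = 10.5 × 40 mL/cmH2O = 10.5 × 0.040 L/cmH2O = 0.42 s.
Exhaled fraction f = 1 − e^(−t/τ) → t = −τ·ln(1 − f) = −0.42·ln(0.01) = 1.934 s.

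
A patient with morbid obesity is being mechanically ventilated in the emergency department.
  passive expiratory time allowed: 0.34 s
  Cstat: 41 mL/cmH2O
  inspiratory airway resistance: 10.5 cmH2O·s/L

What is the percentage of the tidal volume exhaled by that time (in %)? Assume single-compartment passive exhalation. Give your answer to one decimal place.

τ = R × C = 10.5 × 41 mL/cmH2O = 10.5 × 0.041 L/cmH2O = 0.4305 s.
Passive exhalation: V(t)/V₀ = e^(−t/τ) = e^(−0.34/0.4305) = 0.4539.
Fraction exhaled = 1 − 0.4539 = 0.5461 → 54.61%.

54.6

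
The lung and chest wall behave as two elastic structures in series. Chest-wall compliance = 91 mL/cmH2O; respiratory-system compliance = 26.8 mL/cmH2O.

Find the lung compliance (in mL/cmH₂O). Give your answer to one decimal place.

1/CL = 1/Crs − 1/Ccw.
1/CL = 1/26.8 − 1/91 = 0.02632.
CL = 37.994 mL/cmH2O.

38.0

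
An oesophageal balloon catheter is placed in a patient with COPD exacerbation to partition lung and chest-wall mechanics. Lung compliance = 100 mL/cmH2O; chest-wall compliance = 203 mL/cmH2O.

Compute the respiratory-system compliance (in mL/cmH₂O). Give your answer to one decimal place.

Lung and chest wall are elastances in series: 1/Crs = 1/CL + 1/Ccw.
1/Crs = 1/100 + 1/203 = 0.01493.
Crs = 66.979 mL/cmH2O.

67.0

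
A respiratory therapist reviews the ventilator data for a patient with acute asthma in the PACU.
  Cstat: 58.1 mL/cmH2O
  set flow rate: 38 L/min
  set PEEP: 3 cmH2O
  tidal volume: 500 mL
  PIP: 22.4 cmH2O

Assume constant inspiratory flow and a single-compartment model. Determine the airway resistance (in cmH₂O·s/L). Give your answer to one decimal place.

17.0

Flow: 38 L/min ÷ 60 = 0.6333 L/s.
Equation of motion (constant flow): PIP = Vt/C + R·V̇ + PEEP.
R·V̇ = PIP − Vt/C − PEEP = 22.4 − 500/58.1 − 3 = 22.4 − 8.606 − 3 = 10.794 cmH2O.
R = 10.794 / 0.6333 = 17.044 cmH2O·s/L.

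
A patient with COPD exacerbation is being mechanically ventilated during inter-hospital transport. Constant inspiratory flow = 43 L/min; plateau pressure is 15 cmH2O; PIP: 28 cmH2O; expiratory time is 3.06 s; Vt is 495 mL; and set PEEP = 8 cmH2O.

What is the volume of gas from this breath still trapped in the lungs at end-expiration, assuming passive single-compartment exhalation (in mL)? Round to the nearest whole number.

Flow: 43 L/min ÷ 60 = 0.7167 L/s.
R = (PIP − Pplat)/V̇ = (28 − 15) / 0.7167 = 13.0/0.7167 = 18.139 cmH2O·s/L.
C = Vt/(Pplat − PEEP) = 495.0 / (15 − 8) = 495.0/7.0 = 70.714 mL/cmH2O.
τ = R × C = 18.139 × 0.07071 L/cmH2O = 1.283 s.
Fraction remaining = e^(−Te/τ) = e^(−3.06/1.283) = 0.09209.
Trapped volume = 495.0 × 0.09209 = 45.585 mL.

46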